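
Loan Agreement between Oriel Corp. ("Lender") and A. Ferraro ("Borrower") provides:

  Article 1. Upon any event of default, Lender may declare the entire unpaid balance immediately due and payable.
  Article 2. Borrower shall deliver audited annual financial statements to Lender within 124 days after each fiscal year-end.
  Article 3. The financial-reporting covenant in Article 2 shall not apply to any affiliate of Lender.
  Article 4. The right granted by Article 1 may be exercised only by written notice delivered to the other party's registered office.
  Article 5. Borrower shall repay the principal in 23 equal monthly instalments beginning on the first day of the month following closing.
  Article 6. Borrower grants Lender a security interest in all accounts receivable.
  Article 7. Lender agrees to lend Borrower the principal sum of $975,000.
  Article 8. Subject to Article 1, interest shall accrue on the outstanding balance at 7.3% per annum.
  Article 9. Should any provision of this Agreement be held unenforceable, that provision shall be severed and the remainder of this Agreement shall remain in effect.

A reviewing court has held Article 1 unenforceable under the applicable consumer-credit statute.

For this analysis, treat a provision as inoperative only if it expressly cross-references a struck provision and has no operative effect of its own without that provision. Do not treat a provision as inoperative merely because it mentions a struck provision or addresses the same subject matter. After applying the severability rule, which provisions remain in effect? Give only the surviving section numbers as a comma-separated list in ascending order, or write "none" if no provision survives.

2, 3, 5, 6, 7, 8, 9

Article 1 is struck. Article 4 merely fixes the notice requirement for Article 1; with Article 1 gone it has nothing to operate on and falls away. Although Article 8 refers to Article 1, its operative terms do not depend on Article 1, so it remains in effect. Article 9 is a severability clause and preserves every provision that can still be given independent effect. The provisions still in force are Article 2, Article 3, Article 5, Article 6, Article 7, Article 8, and Article 9.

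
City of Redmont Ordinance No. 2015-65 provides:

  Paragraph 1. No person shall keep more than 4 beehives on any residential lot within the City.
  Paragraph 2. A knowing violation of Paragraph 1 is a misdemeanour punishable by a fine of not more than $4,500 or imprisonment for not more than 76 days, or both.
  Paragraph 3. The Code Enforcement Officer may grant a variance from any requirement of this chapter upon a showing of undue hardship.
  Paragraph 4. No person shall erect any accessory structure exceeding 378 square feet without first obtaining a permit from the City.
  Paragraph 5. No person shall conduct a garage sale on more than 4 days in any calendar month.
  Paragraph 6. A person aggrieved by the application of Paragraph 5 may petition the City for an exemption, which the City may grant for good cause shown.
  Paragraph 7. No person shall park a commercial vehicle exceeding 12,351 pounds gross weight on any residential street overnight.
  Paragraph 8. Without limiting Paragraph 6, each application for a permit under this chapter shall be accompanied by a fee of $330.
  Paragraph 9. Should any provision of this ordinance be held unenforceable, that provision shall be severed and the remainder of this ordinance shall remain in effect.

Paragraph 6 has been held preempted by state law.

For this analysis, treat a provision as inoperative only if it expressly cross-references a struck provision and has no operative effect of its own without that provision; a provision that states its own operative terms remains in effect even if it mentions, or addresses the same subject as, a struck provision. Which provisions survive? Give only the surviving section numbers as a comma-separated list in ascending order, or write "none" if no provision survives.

1, 2, 3, 4, 5, 7, 8, 9

Paragraph 6 is struck. Paragraph 8 mentions Paragraph 6 but its own obligation stands independently of Paragraph 6, so Paragraph 8 is not affected. Nothing else in the ordinance is defined by reference to Paragraph 6. Paragraph 9 is a severability clause and preserves every provision that can still be given independent effect. The provisions still in force are Paragraph 1, Paragraph 2, Paragraph 3, Paragraph 4, Paragraph 5, Paragraph 7, Paragraph 8, and Paragraph 9.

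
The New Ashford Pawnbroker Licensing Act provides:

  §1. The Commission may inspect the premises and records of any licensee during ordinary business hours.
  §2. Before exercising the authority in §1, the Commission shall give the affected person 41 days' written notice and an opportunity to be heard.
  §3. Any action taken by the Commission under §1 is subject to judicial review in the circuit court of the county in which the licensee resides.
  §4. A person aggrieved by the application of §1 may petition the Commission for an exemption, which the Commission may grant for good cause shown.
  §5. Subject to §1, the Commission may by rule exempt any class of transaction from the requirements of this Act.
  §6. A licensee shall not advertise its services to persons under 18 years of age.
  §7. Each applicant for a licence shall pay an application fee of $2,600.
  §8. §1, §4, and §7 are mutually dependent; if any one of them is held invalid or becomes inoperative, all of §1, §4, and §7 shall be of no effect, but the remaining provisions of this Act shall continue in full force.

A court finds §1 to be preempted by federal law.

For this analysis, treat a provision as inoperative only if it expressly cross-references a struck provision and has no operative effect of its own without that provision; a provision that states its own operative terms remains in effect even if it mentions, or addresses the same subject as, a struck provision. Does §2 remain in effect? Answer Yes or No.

No

§1 is struck. §2 operates only by reference to §1, so it falls with §1. §3 has no operative effect of its own apart from §1 and is therefore inoperative. The only function of §4 is the exemption procedure for §1, so it cannot stand once §1 is removed. Although §5 refers to §1, its operative terms do not depend on §1, so it remains in effect. §8 declares §1, §4, and §7 mutually dependent; since one of them has fallen, all of them are of no effect. That brings down §7 as well. The remainder continues in force under §8. That leaves §5, §6, and §8 in effect. §2 is among the inoperative provisions, so the answer is no.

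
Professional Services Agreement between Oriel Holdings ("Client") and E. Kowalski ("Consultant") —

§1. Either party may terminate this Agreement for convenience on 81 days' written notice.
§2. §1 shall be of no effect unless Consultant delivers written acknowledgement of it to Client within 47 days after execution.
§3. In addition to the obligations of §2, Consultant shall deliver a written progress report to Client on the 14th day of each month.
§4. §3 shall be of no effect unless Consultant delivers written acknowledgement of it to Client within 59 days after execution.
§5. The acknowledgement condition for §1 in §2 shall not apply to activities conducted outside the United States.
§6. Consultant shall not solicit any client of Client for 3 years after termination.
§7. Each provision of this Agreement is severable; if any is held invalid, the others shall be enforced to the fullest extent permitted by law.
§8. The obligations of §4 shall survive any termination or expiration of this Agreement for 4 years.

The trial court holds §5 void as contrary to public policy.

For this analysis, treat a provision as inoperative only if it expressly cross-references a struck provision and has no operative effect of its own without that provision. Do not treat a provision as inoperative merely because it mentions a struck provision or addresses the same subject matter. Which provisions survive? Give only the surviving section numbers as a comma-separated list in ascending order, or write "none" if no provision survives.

§5 is struck. No other provision's operative terms depend on §5. Under the severability clause in §7, the remaining provisions continue in force. The provisions still in force are §1, §2, §3, §4, §6, §7, and §8.

1, 2, 3, 4, 6, 7, 8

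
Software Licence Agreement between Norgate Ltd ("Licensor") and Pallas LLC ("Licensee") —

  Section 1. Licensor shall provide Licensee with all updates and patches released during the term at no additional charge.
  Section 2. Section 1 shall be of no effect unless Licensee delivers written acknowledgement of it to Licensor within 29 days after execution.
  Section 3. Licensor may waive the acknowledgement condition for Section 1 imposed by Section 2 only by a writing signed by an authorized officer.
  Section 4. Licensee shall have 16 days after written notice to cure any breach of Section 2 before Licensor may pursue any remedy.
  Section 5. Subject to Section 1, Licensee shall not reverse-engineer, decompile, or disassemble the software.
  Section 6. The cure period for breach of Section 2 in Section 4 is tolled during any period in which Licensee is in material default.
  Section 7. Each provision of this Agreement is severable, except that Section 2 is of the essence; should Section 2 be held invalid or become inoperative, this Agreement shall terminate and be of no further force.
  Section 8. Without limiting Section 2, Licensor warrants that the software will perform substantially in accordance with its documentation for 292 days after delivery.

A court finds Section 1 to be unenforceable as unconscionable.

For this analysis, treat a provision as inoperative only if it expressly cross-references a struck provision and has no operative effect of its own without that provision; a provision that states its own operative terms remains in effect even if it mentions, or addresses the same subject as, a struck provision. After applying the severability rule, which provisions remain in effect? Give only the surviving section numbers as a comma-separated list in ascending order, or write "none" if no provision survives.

Section 1 is struck. Section 2 merely fixes the acknowledgement condition for Section 1; with Section 1 gone it has nothing to operate on and falls away. The only function of Section 3 is the waiver condition for Section 2, so it cannot stand once Section 2 is removed. Section 4 has no operative effect of its own apart from Section 2 and is therefore inoperative. The whole of Section 6 is the tolling of the cure period for breach of Section 2, defined by reference to Section 4, so Section 6 cannot stand once Section 4 is removed. Section 7 makes Section 2 an essential term, and Section 2 has been rendered inoperative by the cascade; under Section 7, the entire Agreement is therefore void. No provision of the Agreement survives.

none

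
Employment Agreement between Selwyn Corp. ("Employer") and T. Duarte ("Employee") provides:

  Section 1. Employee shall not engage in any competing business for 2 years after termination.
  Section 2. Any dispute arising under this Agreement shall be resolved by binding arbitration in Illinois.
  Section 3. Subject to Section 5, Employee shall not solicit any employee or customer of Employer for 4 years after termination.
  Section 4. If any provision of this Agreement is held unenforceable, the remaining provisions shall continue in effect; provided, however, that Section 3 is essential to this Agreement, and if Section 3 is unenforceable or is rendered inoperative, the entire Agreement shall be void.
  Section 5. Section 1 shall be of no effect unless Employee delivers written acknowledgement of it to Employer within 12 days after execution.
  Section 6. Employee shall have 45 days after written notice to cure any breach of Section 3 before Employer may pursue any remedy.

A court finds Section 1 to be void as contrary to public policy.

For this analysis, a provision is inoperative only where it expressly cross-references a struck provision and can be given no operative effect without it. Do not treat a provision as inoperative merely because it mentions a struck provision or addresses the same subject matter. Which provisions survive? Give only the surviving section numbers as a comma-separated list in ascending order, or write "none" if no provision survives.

2, 3, 4, 6

Section 1 is struck. Section 5 operates only by reference to Section 1, so it falls with Section 1. Section 3 mentions Section 5 but its own obligation stands independently of Section 5, so Section 3 is not affected. Section 4 makes Section 3 an essential term, but Section 3 is unaffected, so the severability proviso in Section 4 preserves the remaining provisions. Section 2, Section 3, Section 4, and Section 6 remain in effect.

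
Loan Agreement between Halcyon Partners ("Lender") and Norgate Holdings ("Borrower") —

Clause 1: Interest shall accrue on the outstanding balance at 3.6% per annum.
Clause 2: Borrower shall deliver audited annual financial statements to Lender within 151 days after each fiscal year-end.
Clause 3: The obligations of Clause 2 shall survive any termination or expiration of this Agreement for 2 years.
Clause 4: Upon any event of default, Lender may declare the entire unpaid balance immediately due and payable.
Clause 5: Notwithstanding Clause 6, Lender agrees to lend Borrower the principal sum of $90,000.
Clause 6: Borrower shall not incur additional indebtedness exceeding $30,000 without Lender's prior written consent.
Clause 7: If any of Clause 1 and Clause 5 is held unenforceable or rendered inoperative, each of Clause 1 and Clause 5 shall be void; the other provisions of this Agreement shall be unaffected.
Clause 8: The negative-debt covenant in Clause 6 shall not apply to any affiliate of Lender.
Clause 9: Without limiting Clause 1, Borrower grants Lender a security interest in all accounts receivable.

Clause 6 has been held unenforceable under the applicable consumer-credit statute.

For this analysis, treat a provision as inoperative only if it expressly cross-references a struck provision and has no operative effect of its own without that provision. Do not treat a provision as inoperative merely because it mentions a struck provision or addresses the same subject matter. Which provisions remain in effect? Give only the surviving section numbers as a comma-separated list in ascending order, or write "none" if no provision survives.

1, 2, 3, 4, 5, 7, 9

Clause 6 is struck. Clause 8 has no operative effect of its own apart from Clause 6 and is therefore inoperative. Although Clause 5 refers to Clause 6, its operative terms do not depend on Clause 6, so it remains in effect. Clause 7 ties Clause 1 and Clause 5 together, but none of those is affected here; the remaining provisions continue in force under Clause 7. Clause 1, Clause 2, Clause 3, Clause 4, Clause 5, Clause 7, and Clause 9 remain in effect.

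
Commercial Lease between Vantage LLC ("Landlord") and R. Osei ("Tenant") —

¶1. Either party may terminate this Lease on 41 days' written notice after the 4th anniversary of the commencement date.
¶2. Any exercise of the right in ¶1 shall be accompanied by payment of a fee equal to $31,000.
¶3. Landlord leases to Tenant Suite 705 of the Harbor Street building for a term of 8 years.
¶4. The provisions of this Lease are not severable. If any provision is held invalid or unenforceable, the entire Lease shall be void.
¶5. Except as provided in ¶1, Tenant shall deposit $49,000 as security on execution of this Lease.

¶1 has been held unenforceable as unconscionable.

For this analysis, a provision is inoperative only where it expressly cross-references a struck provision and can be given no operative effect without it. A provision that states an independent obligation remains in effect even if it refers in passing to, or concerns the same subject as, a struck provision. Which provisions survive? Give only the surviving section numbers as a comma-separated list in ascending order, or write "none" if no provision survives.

none

¶1 is struck. ¶2 operates only by reference to ¶1, so it falls with ¶1. ¶4 provides that the Lease is not severable, so the invalidity of any one provision voids the entire Lease. No provision of the Lease survives.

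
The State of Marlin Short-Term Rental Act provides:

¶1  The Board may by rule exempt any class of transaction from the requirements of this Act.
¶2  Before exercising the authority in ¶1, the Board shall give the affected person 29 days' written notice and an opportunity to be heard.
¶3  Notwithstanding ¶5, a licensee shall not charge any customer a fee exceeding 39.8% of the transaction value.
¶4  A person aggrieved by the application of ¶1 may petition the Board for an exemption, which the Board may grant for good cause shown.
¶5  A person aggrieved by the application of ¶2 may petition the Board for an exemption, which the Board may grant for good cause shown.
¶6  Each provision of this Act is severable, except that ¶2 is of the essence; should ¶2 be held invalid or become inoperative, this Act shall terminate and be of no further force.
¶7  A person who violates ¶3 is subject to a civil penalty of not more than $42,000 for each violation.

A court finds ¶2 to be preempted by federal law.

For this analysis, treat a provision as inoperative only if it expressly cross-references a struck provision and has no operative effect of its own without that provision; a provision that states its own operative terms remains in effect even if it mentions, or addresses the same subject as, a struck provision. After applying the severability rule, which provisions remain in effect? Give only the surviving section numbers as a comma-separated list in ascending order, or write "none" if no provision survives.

¶2 is struck. ¶5 merely fixes the exemption procedure for ¶2; with ¶2 gone it has nothing to operate on and falls away. ¶6 makes ¶2 an essential term, and ¶2 is the provision held invalid; under ¶6, the entire Act is therefore void. No provision of the Act survives.

none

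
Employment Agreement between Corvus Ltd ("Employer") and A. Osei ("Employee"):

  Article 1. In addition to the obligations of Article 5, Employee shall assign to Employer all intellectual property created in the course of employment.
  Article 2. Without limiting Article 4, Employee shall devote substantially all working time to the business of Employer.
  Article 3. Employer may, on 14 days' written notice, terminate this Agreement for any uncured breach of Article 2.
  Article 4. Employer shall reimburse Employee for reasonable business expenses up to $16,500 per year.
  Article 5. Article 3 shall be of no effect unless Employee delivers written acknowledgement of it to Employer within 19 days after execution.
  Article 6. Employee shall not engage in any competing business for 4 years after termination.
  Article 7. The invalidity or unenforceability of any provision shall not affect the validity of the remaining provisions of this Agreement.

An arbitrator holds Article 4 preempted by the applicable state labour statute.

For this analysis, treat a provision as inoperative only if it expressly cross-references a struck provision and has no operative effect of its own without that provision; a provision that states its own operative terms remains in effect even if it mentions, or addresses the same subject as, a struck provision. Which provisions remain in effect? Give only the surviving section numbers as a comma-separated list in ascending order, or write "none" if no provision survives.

Article 4 is struck. Article 2 mentions Article 4 but its own obligation stands independently of Article 4, so Article 2 is not affected. Nothing else in the Agreement is defined by reference to Article 4. Under the severability clause in Article 7, the remaining provisions continue in force. Article 1, Article 2, Article 3, Article 5, Article 6, and Article 7 remain in effect.

1, 2, 3, 5, 6, 7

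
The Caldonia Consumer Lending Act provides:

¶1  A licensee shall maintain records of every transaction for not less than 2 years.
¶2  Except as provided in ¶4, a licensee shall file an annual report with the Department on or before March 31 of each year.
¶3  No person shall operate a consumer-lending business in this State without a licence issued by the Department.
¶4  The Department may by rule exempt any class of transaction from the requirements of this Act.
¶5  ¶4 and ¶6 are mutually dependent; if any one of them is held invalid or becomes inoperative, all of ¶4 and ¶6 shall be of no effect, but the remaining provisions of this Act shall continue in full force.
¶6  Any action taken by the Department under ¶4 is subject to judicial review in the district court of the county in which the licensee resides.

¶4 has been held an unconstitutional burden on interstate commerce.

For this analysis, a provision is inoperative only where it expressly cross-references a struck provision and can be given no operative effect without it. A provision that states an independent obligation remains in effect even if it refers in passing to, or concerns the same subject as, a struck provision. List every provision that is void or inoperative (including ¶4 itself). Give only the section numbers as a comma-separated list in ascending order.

4, 6

¶4 is struck. ¶6 merely fixes the judicial-review right for ¶4; with ¶4 gone it has nothing to operate on and falls away. Although ¶2 refers to ¶4, its operative terms do not depend on ¶4, so it remains in effect. ¶5 declares ¶4 and ¶6 mutually dependent; since one of them has fallen, all of them are of no effect. The remainder continues in force under ¶5. ¶1, ¶2, ¶3, and ¶5 remain in effect.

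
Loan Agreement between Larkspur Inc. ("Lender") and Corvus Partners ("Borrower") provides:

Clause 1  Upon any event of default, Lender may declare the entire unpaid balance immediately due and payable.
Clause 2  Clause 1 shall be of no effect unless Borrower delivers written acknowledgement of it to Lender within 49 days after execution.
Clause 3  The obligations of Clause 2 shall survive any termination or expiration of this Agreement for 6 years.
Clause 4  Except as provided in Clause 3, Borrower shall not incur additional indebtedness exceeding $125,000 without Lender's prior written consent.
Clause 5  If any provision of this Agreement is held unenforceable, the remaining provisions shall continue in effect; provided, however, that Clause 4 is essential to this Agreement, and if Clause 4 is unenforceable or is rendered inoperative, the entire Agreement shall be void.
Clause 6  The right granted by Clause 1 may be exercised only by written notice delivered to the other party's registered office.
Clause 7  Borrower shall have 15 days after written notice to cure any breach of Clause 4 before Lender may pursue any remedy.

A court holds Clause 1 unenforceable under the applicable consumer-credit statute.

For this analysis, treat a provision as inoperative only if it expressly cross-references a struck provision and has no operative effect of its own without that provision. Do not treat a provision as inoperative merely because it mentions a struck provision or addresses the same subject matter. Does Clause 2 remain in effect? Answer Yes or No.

Clause 1 is struck. The only function of Clause 2 is the acknowledgement condition for Clause 1, so it cannot stand once Clause 1 is removed. Clause 6 operates only by reference to Clause 1, so it falls with Clause 1. The only function of Clause 3 is the survival period for Clause 2, so it cannot stand once Clause 2 is removed. Although Clause 4 refers to Clause 3, its operative terms do not depend on Clause 3, so it remains in effect. Clause 5 makes Clause 4 an essential term, but Clause 4 is unaffected, so the severability proviso in Clause 5 preserves the remaining provisions. Clause 4, Clause 5, and Clause 7 remain in effect. Clause 2 is among the inoperative provisions, so the answer is no.

No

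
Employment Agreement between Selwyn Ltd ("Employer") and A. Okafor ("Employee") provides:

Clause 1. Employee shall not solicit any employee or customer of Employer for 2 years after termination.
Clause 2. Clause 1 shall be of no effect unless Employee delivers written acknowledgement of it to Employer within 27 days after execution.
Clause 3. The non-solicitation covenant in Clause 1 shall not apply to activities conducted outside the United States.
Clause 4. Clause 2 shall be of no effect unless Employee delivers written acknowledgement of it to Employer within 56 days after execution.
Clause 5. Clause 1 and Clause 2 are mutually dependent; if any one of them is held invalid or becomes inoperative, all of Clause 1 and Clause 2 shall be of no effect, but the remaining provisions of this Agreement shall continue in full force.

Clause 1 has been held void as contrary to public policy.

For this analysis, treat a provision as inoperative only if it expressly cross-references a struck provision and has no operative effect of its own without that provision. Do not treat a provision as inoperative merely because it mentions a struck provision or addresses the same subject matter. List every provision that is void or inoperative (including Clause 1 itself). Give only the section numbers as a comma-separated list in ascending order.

Clause 1 is struck. The only function of Clause 2 is the acknowledgement condition for Clause 1, so it cannot stand once Clause 1 is removed. Clause 3 does nothing except set the carve-out from the non-solicitation covenant by reference to Clause 1; with Clause 1 gone it has no independent effect and is inoperative. Clause 4 merely fixes the acknowledgement condition for Clause 2; with Clause 2 gone it has nothing to operate on and falls away. Clause 5 declares Clause 1 and Clause 2 mutually dependent; since one of them has fallen, all of them are of no effect. The remainder continues in force under Clause 5. Only Clause 5 remains in effect.

1, 2, 3, 4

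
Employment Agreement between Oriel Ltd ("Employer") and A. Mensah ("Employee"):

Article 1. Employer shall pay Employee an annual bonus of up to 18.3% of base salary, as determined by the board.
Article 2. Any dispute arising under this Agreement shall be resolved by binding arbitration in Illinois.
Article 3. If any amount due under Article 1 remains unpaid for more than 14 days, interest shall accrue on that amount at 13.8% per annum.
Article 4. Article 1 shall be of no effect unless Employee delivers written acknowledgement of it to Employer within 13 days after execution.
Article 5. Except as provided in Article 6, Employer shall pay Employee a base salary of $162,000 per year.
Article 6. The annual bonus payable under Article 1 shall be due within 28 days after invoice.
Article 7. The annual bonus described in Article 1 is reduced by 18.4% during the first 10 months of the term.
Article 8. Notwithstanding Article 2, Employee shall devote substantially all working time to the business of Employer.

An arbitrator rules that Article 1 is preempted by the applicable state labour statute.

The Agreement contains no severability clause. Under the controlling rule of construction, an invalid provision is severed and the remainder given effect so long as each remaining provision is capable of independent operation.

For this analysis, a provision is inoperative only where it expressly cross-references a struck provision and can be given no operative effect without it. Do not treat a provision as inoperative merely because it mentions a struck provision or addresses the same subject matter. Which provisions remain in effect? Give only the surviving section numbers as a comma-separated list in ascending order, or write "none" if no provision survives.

2, 5, 8

Article 1 is struck. Article 3 has no operative effect of its own apart from Article 1 and is therefore inoperative. The only function of Article 4 is the acknowledgement condition for Article 1, so it cannot stand once Article 1 is removed. Article 6 has no operative effect of its own apart from Article 1 and is therefore inoperative. Article 7 operates only by reference to Article 1, so it falls with Article 1. Although Article 5 refers to Article 6, its operative terms do not depend on Article 6, so it remains in effect. With no severability clause, the stated default rule severs what cannot stand and enforces each remaining provision that can operate on its own. That leaves Article 2, Article 5, and Article 8 in effect.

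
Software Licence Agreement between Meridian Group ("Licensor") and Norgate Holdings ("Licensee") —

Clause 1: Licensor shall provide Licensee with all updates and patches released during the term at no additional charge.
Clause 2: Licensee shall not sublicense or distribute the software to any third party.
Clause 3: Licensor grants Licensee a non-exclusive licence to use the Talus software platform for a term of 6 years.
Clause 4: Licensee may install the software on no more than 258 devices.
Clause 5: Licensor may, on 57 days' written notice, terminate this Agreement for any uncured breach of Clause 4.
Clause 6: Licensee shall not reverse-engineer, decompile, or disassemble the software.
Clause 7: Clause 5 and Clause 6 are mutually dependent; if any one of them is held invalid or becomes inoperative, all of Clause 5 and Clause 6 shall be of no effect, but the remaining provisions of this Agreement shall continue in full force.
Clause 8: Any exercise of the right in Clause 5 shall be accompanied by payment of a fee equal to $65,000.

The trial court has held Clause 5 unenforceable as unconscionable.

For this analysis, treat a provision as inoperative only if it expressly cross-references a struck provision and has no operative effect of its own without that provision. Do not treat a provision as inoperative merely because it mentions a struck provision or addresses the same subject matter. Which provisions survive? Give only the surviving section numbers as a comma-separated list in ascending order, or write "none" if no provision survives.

Clause 5 is struck. Clause 8 merely fixes the exercise fee for Clause 5; with Clause 5 gone it has nothing to operate on and falls away. Clause 7 declares Clause 5 and Clause 6 mutually dependent; since one of them has fallen, all of them are of no effect. That brings down Clause 6 as well. The remainder continues in force under Clause 7. The provisions still in force are Clause 1, Clause 2, Clause 3, Clause 4, and Clause 7.

1, 2, 3, 4, 7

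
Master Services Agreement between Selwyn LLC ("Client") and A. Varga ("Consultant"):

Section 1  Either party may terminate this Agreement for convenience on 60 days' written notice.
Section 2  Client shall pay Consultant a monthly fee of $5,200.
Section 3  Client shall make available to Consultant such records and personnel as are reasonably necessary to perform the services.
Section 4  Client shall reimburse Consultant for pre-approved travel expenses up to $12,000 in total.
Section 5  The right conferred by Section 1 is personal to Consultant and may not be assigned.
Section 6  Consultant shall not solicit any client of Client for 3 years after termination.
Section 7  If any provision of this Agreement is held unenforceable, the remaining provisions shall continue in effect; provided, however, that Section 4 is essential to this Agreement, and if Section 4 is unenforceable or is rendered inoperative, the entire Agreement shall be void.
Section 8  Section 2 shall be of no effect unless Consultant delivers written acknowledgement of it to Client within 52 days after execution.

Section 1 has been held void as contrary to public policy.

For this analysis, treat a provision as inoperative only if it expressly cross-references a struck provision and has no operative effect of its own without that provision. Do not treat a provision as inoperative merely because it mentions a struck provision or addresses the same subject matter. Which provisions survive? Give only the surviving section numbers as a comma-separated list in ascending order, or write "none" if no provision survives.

Section 1 is struck. The only function of Section 5 is the non-assignment of Section 1, so it cannot stand once Section 1 is removed. Section 7 makes Section 4 an essential term, but Section 4 is unaffected, so the severability proviso in Section 7 preserves the remaining provisions. Section 2, Section 3, Section 4, Section 6, Section 7, and Section 8 remain in effect.

2, 3, 4, 6, 7, 8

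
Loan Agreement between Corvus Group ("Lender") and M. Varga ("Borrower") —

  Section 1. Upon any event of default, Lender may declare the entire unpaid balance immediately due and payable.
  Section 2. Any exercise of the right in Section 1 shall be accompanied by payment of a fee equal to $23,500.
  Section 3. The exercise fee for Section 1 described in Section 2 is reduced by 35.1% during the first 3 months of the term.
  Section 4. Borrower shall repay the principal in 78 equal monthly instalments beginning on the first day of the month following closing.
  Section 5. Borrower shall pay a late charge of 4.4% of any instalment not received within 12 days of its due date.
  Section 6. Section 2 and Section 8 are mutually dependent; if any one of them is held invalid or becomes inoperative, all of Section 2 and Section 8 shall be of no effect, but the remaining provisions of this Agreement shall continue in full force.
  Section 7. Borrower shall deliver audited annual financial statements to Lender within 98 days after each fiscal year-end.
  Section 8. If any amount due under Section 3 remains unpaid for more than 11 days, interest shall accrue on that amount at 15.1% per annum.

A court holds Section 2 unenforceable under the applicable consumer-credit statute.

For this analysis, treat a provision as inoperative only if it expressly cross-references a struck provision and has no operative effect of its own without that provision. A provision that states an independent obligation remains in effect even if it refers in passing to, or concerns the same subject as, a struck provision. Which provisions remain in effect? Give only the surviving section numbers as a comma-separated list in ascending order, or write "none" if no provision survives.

Section 2 is struck. Section 3 does nothing except set the introductory reduction to the exercise fee for Section 1 by reference to Section 2; with Section 2 gone it has no independent effect and is inoperative. Section 8 does nothing except set the default interest on the introductory reduction to the exercise fee for Section 1 by reference to Section 3; with Section 3 gone it has no independent effect and is inoperative. Section 6 declares Section 2 and Section 8 mutually dependent; since one of them has fallen, all of them are of no effect. The remainder continues in force under Section 6. Section 1, Section 4, Section 5, Section 6, and Section 7 remain in effect.

1, 4, 5, 6, 7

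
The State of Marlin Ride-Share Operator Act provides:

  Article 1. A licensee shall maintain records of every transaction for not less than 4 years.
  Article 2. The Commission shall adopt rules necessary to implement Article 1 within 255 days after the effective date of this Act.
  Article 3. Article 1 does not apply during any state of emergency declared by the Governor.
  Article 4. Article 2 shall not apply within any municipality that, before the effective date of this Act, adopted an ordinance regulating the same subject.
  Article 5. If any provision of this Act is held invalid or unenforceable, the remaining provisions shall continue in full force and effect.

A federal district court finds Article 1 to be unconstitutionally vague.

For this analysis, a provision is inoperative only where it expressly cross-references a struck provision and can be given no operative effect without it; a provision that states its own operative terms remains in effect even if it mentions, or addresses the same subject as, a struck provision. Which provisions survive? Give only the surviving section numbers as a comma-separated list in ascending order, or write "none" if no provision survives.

5

Article 1 is struck. Article 2 operates only by reference to Article 1, so it falls with Article 1. Article 3 operates only by reference to Article 1, so it falls with Article 1. Article 4 merely fixes the local-preemption carve-out from Article 2; with Article 2 gone it has nothing to operate on and falls away. Under the severability clause in Article 5, the remaining provisions continue in force. Only Article 5 remains in effect.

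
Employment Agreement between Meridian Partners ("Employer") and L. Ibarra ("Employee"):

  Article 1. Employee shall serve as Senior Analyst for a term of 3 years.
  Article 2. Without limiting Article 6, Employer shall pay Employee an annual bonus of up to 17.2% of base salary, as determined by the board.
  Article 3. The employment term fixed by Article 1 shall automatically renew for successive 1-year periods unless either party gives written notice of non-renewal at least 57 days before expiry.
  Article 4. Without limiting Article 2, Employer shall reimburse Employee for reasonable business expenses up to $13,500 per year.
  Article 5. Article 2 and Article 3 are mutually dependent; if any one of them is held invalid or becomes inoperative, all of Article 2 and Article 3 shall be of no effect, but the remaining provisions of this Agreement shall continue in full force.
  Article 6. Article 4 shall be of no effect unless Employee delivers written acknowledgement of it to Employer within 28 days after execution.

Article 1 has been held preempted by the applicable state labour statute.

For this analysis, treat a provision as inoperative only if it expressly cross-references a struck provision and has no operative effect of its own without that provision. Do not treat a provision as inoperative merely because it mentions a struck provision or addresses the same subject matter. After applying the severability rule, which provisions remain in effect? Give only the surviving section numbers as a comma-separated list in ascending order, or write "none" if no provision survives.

4, 5, 6

Article 1 is struck. Article 3 has no operative effect of its own apart from Article 1 and is therefore inoperative. Although Article 4 refers to Article 2, its operative terms do not depend on Article 2, so it remains in effect. Article 5 declares Article 2 and Article 3 mutually dependent; since one of them has fallen, all of them are of no effect. That brings down Article 2 as well. The remainder continues in force under Article 5. The provisions still in force are Article 4, Article 5, and Article 6.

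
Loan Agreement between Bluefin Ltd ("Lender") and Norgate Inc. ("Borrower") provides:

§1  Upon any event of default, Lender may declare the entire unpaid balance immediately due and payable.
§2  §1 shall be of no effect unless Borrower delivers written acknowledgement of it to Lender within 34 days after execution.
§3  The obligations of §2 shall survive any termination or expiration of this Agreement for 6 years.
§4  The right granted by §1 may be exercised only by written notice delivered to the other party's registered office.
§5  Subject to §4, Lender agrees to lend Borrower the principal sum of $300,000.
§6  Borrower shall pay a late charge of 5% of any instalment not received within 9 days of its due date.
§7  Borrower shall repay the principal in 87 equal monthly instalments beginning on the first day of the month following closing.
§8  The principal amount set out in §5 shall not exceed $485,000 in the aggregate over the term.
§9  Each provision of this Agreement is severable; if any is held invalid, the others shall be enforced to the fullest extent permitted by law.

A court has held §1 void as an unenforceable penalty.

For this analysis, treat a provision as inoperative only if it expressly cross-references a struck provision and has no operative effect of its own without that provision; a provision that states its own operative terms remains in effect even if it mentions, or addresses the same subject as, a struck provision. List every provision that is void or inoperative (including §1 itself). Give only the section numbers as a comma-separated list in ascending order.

§1 is struck. §2 has no operative effect of its own apart from §1 and is therefore inoperative. §4 operates only by reference to §1, so it falls with §1. §3 merely fixes the survival period for §2; with §2 gone it has nothing to operate on and falls away. Although §5 refers to §4, its operative terms do not depend on §4, so it remains in effect. §9 is a severability clause and preserves every provision that can still be given independent effect. The provisions still in force are §5, §6, §7, §8, and §9.

1, 2, 3, 4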